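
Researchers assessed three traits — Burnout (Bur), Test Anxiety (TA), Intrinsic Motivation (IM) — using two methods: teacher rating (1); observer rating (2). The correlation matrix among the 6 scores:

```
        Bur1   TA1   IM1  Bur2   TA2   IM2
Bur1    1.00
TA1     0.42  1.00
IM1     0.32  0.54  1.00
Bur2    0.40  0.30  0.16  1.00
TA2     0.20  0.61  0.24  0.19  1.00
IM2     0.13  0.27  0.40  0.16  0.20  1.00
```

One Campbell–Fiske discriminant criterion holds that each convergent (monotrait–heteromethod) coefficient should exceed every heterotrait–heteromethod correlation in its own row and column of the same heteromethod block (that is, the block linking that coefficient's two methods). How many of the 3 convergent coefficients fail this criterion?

Each convergent coefficient versus the relevant comparison correlations:
Bur (methods 1·2): 0.40 vs {0.20, 0.30, 0.13, 0.16} → pass.
TA (methods 1·2): 0.61 vs {0.30, 0.20, 0.27, 0.24} → pass.
IM (methods 1·2): 0.40 vs {0.16, 0.13, 0.24, 0.27} → pass.
0 of 3 fail.

0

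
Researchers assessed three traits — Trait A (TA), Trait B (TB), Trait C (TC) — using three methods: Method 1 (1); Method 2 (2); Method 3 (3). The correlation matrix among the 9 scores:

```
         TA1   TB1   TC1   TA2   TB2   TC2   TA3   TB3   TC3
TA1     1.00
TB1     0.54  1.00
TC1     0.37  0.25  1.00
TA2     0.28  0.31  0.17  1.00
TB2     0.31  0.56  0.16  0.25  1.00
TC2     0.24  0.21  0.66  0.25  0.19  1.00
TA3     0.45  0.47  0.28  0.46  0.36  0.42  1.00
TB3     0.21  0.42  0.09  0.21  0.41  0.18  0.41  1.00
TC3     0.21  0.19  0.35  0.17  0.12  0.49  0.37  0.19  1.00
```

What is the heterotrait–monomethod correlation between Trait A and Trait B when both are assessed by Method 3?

0.41

Different traits, same method: r(TA3, TB3) = 0.41.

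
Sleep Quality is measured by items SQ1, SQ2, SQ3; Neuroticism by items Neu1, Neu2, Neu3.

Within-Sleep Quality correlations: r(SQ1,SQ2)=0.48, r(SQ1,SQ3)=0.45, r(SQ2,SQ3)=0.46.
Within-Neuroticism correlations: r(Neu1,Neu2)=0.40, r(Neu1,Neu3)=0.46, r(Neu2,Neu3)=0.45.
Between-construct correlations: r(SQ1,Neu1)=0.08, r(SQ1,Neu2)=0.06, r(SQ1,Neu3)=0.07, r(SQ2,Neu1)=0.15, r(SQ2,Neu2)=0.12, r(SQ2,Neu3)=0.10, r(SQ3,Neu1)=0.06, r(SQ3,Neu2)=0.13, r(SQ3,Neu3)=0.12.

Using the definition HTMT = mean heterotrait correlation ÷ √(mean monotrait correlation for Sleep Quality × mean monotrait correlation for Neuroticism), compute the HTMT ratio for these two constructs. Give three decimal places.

Mean heterotrait r = 0.89/9 = 0.0989.
Mean within-SQ = 1.39/3 = 0.4633; mean within-Neu = 1.31/3 = 0.4367.
Geometric mean = √(0.4633 × 0.4367) = 0.4498.
HTMT = 0.0989 / 0.4498 = 0.220.

0.220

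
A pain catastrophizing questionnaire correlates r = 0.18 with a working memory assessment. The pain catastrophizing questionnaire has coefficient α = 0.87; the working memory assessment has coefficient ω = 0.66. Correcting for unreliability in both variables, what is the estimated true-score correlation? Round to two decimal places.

0.24

r_true = r_obs / √(r_xx · r_yy) = 0.18 / √(0.87 × 0.66) = 0.18 / √0.5742 = 0.18 / 0.7578 ≈ 0.24.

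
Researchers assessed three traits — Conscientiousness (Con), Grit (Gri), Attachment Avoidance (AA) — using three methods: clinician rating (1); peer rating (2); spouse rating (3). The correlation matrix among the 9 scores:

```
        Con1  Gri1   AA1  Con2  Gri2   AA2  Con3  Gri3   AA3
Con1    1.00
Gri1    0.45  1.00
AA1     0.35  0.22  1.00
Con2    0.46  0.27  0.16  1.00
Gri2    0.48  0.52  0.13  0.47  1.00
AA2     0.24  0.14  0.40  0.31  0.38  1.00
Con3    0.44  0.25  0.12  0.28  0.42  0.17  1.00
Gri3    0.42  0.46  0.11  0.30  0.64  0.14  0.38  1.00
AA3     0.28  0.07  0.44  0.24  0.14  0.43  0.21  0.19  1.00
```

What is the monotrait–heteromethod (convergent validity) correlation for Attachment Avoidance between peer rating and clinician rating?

0.40

Same trait (AA), different methods: r(AA2, AA1) = 0.40.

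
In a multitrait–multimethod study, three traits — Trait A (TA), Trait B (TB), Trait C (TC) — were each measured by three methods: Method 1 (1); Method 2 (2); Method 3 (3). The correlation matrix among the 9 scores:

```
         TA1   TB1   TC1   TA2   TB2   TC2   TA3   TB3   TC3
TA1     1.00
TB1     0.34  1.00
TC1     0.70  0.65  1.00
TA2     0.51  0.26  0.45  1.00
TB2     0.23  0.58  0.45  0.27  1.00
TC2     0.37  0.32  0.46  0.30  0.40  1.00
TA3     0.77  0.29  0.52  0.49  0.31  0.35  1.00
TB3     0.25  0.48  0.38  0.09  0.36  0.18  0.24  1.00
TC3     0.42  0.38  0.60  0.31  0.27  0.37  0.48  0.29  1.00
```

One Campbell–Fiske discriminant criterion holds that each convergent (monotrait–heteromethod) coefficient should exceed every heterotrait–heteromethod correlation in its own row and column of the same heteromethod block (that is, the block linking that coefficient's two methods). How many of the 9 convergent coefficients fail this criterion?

Convergent coefficients and their comparison sets:
TA (methods 1·2): 0.51 vs {0.23, 0.26, 0.37, 0.45} → pass.
TA (methods 1·3): 0.77 vs {0.25, 0.29, 0.42, 0.52} → pass.
TA (methods 2·3): 0.49 vs {0.09, 0.31, 0.31, 0.35} → pass.
TB (methods 1·2): 0.58 vs {0.26, 0.23, 0.32, 0.45} → pass.
TB (methods 1·3): 0.48 vs {0.29, 0.25, 0.38, 0.38} → pass.
TB (methods 2·3): 0.36 vs {0.31, 0.09, 0.27, 0.18} → pass.
TC (methods 1·2): 0.46 vs {0.45, 0.37, 0.45, 0.32} → pass.
TC (methods 1·3): 0.60 vs {0.52, 0.42, 0.38, 0.38} → pass.
TC (methods 2·3): 0.37 vs {0.35, 0.31, 0.18, 0.27} → pass.
0 of 9 fail.

0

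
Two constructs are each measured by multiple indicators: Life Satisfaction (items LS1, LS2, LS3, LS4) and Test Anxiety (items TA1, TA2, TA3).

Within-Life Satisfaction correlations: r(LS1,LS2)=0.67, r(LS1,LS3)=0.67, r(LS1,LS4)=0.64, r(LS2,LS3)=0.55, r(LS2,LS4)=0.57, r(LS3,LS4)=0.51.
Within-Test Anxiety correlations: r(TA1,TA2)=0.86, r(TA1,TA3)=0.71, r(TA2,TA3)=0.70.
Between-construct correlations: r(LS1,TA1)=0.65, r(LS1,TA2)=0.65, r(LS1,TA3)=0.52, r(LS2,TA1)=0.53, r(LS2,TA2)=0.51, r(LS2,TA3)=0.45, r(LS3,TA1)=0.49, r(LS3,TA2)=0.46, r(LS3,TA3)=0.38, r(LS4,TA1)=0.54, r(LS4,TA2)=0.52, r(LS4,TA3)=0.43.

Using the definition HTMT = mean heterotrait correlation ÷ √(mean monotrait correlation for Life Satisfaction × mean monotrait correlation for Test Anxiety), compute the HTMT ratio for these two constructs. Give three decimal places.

Between-construct mean = 6.13/12 = 0.5108.
Mean within-LS = 3.61/6 = 0.6017; mean within-TA = 2.27/3 = 0.7567.
Geometric mean = √(0.6017 × 0.7567) = 0.6748.
HTMT = 0.5108 / 0.6748 = 0.757.

0.757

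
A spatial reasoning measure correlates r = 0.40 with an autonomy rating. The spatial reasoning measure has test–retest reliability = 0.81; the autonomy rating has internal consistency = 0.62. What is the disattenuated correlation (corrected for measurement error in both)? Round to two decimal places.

0.56

r_true = r_obs / √(r_xx · r_yy) = 0.40 / √(0.81 × 0.62) = 0.40 / √0.5022 = 0.40 / 0.7087 ≈ 0.56.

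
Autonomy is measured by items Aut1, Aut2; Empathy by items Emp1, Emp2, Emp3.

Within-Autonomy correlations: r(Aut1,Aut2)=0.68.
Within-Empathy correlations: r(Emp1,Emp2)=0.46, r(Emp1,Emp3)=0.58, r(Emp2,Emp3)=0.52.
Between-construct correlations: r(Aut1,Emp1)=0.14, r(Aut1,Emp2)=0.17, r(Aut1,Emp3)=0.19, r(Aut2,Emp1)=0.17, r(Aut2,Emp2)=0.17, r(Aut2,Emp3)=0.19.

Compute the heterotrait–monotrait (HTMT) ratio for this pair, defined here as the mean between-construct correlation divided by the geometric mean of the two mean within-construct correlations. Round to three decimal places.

0.289

Mean heterotrait r = 1.03/6 = 0.1717.
Mean within-Aut = 0.68/1 = 0.6800; mean within-Emp = 1.56/3 = 0.5200.
Geometric mean = √(0.6800 × 0.5200) = 0.5946.
HTMT = 0.1717 / 0.5946 = 0.289.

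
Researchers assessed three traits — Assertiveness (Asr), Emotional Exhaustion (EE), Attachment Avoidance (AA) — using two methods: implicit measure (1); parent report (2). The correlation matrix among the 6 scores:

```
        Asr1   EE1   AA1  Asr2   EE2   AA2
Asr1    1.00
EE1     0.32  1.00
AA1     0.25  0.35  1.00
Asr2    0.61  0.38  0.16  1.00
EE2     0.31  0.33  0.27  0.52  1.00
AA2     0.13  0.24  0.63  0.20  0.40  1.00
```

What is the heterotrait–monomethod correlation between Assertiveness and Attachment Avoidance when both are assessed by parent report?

Different traits, same method: r(Asr2, AA2) = 0.20.

0.20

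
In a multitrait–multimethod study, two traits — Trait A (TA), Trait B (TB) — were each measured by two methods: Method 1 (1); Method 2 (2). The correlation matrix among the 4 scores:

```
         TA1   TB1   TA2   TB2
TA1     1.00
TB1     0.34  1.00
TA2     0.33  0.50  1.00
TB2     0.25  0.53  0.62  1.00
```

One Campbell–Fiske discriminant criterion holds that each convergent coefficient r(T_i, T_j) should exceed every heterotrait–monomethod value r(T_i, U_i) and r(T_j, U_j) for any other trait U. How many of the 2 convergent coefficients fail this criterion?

Each convergent coefficient versus the relevant comparison correlations:
TA (methods 1·2): 0.33 vs {0.34, 0.62} → fail.
TB (methods 1·2): 0.53 vs {0.34, 0.62} → fail.
2 of 2 fail.

2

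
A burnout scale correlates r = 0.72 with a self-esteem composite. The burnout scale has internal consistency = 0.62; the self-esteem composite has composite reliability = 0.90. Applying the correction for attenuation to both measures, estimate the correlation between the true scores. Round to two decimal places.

r_true = r_obs / √(r_xx · r_yy) = 0.72 / √(0.62 × 0.90) = 0.72 / √0.5580 = 0.72 / 0.7470 ≈ 0.96.

0.96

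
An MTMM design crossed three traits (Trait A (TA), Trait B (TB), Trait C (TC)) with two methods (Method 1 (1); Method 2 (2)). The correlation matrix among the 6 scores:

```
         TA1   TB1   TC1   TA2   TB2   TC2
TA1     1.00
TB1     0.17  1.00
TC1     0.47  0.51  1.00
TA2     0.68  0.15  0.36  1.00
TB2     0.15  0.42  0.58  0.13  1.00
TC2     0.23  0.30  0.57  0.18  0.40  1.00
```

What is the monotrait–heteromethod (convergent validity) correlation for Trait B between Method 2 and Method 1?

Same trait (TB), different methods: r(TB2, TB1) = 0.42.

0.42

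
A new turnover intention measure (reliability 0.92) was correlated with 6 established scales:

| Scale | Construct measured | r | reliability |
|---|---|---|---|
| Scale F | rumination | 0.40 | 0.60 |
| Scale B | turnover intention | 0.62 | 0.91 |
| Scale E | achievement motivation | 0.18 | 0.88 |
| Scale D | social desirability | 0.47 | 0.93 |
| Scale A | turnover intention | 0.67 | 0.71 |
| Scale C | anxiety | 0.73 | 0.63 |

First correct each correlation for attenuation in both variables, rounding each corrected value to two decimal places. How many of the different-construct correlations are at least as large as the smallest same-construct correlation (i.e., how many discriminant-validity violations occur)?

Disattenuated r (r / √(r_scale · r_new)):
  Scale F (disc): 0.40 / √(0.60·0.92) = 0.54
  Scale B (conv): 0.62 / √(0.91·0.92) = 0.68
  Scale E (disc): 0.18 / √(0.88·0.92) = 0.20
  Scale D (disc): 0.47 / √(0.93·0.92) = 0.51
  Scale A (conv): 0.67 / √(0.71·0.92) = 0.83
  Scale C (disc): 0.73 / √(0.63·0.92) = 0.96
Smallest convergent = 0.68. Discriminant values: 0.54, 0.20, 0.51, 0.96; count ≥ 0.68 → 1.

1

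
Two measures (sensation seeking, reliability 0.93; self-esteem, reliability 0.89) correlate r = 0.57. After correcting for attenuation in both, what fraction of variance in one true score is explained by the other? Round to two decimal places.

Disattenuated r = 0.57 / √(0.93 × 0.89) = 0.57 / 0.9098 = 0.6265.
Shared true-score variance = 0.6265² = 0.3925 ≈ 0.39.

0.39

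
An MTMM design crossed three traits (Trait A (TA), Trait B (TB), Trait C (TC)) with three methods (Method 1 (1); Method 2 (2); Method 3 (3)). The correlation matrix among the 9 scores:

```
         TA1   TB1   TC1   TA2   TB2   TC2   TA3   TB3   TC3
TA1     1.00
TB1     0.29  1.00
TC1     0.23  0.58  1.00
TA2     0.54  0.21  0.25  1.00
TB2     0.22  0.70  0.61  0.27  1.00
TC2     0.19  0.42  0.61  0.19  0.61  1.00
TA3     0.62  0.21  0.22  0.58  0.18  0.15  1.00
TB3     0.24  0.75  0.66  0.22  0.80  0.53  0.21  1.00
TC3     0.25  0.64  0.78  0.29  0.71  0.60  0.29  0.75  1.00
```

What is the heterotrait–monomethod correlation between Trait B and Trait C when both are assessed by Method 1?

0.58

Different traits, same method: r(TB1, TC1) = 0.58.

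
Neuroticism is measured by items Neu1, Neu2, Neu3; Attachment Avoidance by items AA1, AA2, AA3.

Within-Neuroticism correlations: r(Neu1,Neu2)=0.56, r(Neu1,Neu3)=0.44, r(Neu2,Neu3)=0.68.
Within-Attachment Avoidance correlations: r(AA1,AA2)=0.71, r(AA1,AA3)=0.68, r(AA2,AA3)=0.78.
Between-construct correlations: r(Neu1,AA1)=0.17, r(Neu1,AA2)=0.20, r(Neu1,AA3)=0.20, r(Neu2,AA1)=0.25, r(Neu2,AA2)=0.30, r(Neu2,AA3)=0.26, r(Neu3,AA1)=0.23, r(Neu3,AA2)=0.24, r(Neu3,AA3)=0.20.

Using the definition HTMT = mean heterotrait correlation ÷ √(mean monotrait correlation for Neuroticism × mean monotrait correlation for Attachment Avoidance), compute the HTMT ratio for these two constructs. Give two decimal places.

0.36

Between-construct mean = 2.05/9 = 0.2278.
Mean within-Neu = 1.68/3 = 0.5600; mean within-AA = 2.17/3 = 0.7233.
Geometric mean = √(0.5600 × 0.7233) = 0.6364.
HTMT = 0.2278 / 0.6364 = 0.36.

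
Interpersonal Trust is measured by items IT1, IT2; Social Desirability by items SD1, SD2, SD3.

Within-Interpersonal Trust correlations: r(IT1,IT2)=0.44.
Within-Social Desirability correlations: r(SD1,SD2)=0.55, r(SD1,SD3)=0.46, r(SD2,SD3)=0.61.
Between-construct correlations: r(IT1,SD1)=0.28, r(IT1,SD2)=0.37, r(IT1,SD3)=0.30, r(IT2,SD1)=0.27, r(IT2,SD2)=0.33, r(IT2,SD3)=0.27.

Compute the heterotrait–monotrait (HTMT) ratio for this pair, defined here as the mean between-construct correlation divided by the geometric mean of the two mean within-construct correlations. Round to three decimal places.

0.622

Mean between = 1.82/6 = 0.3033.
Mean within-IT = 0.44/1 = 0.4400; mean within-SD = 1.62/3 = 0.5400.
Geometric mean = √(0.4400 × 0.5400) = 0.4874.
HTMT = 0.3033 / 0.4874 = 0.622.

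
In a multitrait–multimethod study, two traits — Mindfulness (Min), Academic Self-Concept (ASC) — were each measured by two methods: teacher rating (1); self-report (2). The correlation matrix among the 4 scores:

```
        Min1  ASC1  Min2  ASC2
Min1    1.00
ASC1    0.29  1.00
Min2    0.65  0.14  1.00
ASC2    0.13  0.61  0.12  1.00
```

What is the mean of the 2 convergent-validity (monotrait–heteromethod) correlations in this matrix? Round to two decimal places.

Convergent values: 0.65, 0.61; mean = 1.26/2 = 0.63.

0.63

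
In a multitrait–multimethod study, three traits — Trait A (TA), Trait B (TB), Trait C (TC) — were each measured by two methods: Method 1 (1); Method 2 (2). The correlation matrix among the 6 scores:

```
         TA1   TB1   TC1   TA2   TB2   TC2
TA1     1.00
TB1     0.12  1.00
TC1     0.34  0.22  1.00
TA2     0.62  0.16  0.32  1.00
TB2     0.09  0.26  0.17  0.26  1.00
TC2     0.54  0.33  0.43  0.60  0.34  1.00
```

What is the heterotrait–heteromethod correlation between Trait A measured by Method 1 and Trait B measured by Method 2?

0.09

Different traits and methods: r(TA1, TB2) = 0.09.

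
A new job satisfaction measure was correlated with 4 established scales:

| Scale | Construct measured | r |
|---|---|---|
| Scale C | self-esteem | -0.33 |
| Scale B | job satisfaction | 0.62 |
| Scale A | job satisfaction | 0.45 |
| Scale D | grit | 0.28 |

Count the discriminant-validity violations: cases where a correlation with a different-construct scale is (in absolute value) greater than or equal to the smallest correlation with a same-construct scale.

Convergent (same construct = job satisfaction): Scale B, Scale A.
Smallest convergent = 0.45. Discriminant |r|: 0.33, 0.28; count ≥ 0.45 → 0.

0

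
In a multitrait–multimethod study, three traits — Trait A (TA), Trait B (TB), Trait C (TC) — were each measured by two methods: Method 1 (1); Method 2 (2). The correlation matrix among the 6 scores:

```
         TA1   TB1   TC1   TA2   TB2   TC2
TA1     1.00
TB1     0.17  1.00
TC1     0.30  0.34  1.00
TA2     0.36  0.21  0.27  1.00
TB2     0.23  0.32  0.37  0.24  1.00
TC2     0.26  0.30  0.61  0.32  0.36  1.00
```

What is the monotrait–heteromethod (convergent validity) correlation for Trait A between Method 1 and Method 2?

0.36

Same trait (TA), different methods: r(TA1, TA2) = 0.36.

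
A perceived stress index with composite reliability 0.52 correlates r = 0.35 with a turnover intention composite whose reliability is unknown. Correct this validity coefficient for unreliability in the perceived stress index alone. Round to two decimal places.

0.49

Single correction: r_c = r_obs / √r_xx = 0.35 / √0.52 = 0.35 / 0.7211 ≈ 0.49.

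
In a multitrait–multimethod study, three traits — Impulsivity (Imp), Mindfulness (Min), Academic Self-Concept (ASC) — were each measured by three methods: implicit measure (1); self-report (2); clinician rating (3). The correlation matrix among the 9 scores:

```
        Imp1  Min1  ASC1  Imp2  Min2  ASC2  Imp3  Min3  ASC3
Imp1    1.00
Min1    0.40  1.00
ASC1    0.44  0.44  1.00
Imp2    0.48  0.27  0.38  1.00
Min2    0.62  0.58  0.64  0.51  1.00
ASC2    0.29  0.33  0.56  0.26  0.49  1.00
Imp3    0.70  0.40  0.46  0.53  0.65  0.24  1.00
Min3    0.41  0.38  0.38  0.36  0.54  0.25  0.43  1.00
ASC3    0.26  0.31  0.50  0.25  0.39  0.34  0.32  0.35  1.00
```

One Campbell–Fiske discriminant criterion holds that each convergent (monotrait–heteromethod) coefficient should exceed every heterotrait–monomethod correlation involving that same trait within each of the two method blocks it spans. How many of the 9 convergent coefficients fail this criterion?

Each convergent coefficient versus the relevant comparison correlations:
Imp (methods 1·2): 0.48 vs {0.40, 0.51, 0.44, 0.26} → fail.
Imp (methods 1·3): 0.70 vs {0.40, 0.43, 0.44, 0.32} → pass.
Imp (methods 2·3): 0.53 vs {0.51, 0.43, 0.26, 0.32} → pass.
Min (methods 1·2): 0.58 vs {0.40, 0.51, 0.44, 0.49} → pass.
Min (methods 1·3): 0.38 vs {0.40, 0.43, 0.44, 0.35} → fail.
Min (methods 2·3): 0.54 vs {0.51, 0.43, 0.49, 0.35} → pass.
ASC (methods 1·2): 0.56 vs {0.44, 0.26, 0.44, 0.49} → pass.
ASC (methods 1·3): 0.50 vs {0.44, 0.32, 0.44, 0.35} → pass.
ASC (methods 2·3): 0.34 vs {0.26, 0.32, 0.49, 0.35} → fail.
3 of 9 fail.

3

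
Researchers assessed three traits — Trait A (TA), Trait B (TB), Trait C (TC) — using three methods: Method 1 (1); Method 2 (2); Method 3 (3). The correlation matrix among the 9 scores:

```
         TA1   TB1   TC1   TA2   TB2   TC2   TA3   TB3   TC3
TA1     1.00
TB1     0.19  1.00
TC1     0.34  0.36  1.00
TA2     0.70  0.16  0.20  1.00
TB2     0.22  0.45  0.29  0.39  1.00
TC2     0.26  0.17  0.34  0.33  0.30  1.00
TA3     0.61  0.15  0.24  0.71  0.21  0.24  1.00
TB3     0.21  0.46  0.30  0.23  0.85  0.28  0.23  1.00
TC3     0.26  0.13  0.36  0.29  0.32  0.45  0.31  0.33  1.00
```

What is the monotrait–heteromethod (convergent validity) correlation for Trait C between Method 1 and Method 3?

Same trait (TC), different methods: r(TC1, TC3) = 0.36.

0.36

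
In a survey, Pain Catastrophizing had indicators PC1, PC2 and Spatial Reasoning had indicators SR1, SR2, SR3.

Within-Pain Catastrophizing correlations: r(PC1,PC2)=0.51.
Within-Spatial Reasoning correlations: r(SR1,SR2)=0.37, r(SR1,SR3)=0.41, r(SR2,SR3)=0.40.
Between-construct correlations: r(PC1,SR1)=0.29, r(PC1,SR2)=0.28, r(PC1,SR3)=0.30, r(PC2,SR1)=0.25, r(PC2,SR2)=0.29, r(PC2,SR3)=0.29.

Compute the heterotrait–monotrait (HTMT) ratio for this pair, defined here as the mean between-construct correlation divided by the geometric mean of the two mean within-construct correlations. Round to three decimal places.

0.633

Mean heterotrait r = 1.70/6 = 0.2833.
Mean within-PC = 0.51/1 = 0.5100; mean within-SR = 1.18/3 = 0.3933.
Geometric mean = √(0.5100 × 0.3933) = 0.4479.
HTMT = 0.2833 / 0.4479 = 0.633.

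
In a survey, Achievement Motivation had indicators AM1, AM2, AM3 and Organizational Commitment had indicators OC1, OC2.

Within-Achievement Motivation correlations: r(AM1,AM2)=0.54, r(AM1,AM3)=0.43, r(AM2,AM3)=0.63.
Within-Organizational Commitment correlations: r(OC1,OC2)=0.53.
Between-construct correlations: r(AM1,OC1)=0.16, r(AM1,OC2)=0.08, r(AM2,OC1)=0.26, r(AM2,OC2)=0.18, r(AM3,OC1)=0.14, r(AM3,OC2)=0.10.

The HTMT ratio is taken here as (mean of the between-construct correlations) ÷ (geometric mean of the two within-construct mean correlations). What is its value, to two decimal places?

Mean heterotrait r = 0.92/6 = 0.1533.
Mean within-AM = 1.60/3 = 0.5333; mean within-OC = 0.53/1 = 0.5300.
Geometric mean = √(0.5333 × 0.5300) = 0.5316.
HTMT = 0.1533 / 0.5316 = 0.29.

0.29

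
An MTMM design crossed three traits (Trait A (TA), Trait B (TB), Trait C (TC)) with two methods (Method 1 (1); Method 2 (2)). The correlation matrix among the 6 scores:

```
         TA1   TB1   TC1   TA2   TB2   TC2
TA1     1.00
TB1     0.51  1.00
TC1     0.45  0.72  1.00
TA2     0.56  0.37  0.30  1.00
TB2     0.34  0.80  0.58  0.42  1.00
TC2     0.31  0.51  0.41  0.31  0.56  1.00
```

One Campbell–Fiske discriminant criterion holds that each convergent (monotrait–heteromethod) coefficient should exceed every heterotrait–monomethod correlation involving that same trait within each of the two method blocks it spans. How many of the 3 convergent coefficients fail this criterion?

Each convergent coefficient versus the relevant comparison correlations:
TA (methods 1·2): 0.56 vs {0.51, 0.42, 0.45, 0.31} → pass.
TB (methods 1·2): 0.80 vs {0.51, 0.42, 0.72, 0.56} → pass.
TC (methods 1·2): 0.41 vs {0.45, 0.31, 0.72, 0.56} → fail.
1 of 3 fail.

1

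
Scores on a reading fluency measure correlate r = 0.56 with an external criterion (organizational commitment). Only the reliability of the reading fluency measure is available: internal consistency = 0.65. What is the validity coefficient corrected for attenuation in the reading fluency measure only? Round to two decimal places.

Single correction: r_c = r_obs / √r_xx = 0.56 / √0.65 = 0.56 / 0.8062 ≈ 0.69.

0.69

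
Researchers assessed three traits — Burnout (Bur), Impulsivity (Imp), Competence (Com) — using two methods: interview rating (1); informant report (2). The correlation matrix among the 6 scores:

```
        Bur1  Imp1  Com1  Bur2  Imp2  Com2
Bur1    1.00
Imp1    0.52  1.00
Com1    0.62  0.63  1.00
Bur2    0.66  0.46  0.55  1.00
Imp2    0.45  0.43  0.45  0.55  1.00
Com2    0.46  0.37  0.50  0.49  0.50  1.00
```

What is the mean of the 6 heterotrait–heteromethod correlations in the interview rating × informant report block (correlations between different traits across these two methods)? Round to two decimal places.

HTHM values (method 1 × method 2): 0.45, 0.46, 0.46, 0.37, 0.55, 0.45; mean = 2.74/6 = 0.46.

0.46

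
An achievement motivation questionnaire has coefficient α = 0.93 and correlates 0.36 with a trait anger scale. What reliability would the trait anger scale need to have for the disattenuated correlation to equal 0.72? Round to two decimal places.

r_true = r_obs / √(r_xx · r_yy) ⇒ 0.72 = 0.36 / √(0.93 · r_yy).
√(0.93 · r_yy) = 0.36 / 0.72 = 0.5000; 0.93 · r_yy = 0.2500; r_yy = 0.2500 / 0.93 ≈ 0.27.

0.27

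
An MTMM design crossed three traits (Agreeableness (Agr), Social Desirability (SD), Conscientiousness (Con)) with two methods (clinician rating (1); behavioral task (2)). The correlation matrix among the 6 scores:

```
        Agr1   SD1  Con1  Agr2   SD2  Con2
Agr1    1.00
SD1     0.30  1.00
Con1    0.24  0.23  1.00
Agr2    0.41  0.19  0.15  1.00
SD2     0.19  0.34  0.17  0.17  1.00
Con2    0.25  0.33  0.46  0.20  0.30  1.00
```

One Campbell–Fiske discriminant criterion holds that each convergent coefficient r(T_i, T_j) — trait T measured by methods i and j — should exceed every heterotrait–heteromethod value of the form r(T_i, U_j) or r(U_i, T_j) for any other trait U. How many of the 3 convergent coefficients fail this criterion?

0

Convergent coefficients and their comparison sets:
Agr (methods 1·2): 0.41 vs {0.19, 0.19, 0.25, 0.15} → pass.
SD (methods 1·2): 0.34 vs {0.19, 0.19, 0.33, 0.17} → pass.
Con (methods 1·2): 0.46 vs {0.15, 0.25, 0.17, 0.33} → pass.
0 of 3 fail.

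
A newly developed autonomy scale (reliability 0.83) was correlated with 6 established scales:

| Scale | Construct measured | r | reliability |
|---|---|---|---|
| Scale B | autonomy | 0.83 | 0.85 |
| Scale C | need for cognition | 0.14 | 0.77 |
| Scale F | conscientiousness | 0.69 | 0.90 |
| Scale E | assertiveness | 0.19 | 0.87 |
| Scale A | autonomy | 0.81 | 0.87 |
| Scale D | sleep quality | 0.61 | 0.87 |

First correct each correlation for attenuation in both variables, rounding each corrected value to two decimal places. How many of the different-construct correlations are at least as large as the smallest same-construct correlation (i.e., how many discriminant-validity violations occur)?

Disattenuated r (r / √(r_scale · r_new)):
  Scale B (conv): 0.83 / √(0.85·0.83) = 0.99
  Scale C (disc): 0.14 / √(0.77·0.83) = 0.18
  Scale F (disc): 0.69 / √(0.90·0.83) = 0.80
  Scale E (disc): 0.19 / √(0.87·0.83) = 0.22
  Scale A (conv): 0.81 / √(0.87·0.83) = 0.95
  Scale D (disc): 0.61 / √(0.87·0.83) = 0.72
Smallest convergent = 0.95. Discriminant values: 0.18, 0.80, 0.22, 0.72; count ≥ 0.95 → 0.

0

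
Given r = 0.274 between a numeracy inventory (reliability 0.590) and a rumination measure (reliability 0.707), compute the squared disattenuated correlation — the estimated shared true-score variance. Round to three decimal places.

Disattenuated r = 0.274 / √(0.590 × 0.707) = 0.274 / 0.6459 = 0.4242.
Shared true-score variance = 0.4242² = 0.1799 ≈ 0.180.

0.180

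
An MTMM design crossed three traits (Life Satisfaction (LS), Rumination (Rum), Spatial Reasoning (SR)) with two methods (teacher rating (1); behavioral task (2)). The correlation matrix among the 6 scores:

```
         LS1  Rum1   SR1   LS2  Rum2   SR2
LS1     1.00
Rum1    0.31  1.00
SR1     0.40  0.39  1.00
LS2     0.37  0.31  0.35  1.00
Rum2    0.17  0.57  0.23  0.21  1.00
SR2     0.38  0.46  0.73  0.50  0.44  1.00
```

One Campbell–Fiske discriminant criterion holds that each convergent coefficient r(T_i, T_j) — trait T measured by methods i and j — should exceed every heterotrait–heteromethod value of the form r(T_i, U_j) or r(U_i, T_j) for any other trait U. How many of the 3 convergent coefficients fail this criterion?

1

Convergent coefficients and their comparison sets:
LS (methods 1·2): 0.37 vs {0.17, 0.31, 0.38, 0.35} → fail.
Rum (methods 1·2): 0.57 vs {0.31, 0.17, 0.46, 0.23} → pass.
SR (methods 1·2): 0.73 vs {0.35, 0.38, 0.23, 0.46} → pass.
1 of 3 fail.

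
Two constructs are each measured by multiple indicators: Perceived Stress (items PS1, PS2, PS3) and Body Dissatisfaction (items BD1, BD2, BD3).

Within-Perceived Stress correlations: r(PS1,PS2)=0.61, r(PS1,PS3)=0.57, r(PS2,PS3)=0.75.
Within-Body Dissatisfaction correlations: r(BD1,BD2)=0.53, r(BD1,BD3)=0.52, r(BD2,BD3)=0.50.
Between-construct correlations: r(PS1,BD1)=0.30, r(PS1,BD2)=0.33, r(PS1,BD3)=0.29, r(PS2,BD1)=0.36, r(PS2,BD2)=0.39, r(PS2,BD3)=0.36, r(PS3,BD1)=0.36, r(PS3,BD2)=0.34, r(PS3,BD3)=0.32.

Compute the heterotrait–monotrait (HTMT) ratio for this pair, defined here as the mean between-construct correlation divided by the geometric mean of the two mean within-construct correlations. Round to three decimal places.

Mean heterotrait r = 3.05/9 = 0.3389.
Mean within-PS = 1.93/3 = 0.6433; mean within-BD = 1.55/3 = 0.5167.
Geometric mean = √(0.6433 × 0.5167) = 0.5765.
HTMT = 0.3389 / 0.5765 = 0.588.

0.588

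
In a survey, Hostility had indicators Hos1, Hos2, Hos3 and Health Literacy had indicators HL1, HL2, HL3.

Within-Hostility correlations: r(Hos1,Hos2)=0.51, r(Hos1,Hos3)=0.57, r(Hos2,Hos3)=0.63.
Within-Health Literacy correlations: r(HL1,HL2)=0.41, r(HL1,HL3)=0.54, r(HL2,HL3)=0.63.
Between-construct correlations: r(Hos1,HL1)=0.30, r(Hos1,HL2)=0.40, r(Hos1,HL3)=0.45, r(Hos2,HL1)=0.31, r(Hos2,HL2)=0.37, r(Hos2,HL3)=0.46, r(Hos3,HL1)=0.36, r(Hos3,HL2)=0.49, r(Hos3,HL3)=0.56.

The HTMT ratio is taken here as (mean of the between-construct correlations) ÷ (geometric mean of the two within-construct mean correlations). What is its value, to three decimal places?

Between-construct mean = 3.70/9 = 0.4111.
Mean within-Hos = 1.71/3 = 0.5700; mean within-HL = 1.58/3 = 0.5267.
Geometric mean = √(0.5700 × 0.5267) = 0.5479.
HTMT = 0.4111 / 0.5479 = 0.750.

0.750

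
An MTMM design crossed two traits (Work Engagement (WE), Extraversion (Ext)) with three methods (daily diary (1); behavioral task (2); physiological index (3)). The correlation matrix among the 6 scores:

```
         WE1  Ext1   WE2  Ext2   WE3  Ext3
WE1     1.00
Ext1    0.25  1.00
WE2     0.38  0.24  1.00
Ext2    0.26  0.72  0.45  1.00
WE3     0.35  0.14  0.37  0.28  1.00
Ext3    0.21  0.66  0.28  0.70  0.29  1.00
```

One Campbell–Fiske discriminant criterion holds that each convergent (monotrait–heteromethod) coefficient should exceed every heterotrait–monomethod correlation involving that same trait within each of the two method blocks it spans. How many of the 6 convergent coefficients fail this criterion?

Each convergent coefficient versus the relevant comparison correlations:
WE (methods 1·2): 0.38 vs {0.25, 0.45} → fail.
WE (methods 1·3): 0.35 vs {0.25, 0.29} → pass.
WE (methods 2·3): 0.37 vs {0.45, 0.29} → fail.
Ext (methods 1·2): 0.72 vs {0.25, 0.45} → pass.
Ext (methods 1·3): 0.66 vs {0.25, 0.29} → pass.
Ext (methods 2·3): 0.70 vs {0.45, 0.29} → pass.
2 of 6 fail.

2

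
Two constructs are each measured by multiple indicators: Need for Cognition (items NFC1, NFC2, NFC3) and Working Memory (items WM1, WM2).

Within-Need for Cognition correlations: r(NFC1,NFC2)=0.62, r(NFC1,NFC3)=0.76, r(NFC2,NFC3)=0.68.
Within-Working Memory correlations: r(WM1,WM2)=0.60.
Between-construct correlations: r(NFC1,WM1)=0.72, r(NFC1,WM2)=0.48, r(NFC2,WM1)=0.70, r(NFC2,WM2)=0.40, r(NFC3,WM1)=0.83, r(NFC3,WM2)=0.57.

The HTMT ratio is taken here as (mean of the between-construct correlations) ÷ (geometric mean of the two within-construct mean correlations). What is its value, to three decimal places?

0.961

Mean heterotrait r = 3.70/6 = 0.6167.
Mean within-NFC = 2.06/3 = 0.6867; mean within-WM = 0.60/1 = 0.6000.
Geometric mean = √(0.6867 × 0.6000) = 0.6419.
HTMT = 0.6167 / 0.6419 = 0.961.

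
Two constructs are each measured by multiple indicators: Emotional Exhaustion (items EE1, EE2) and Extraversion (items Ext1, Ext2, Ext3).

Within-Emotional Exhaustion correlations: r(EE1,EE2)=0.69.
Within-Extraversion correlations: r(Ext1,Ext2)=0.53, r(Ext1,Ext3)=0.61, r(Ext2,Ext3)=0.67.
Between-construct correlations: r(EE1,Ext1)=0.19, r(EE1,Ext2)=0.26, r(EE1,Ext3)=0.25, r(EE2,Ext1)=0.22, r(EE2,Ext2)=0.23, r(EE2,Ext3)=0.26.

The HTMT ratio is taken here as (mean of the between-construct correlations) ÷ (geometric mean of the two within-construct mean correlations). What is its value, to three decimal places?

0.364

Between-construct mean = 1.41/6 = 0.2350.
Mean within-EE = 0.69/1 = 0.6900; mean within-Ext = 1.81/3 = 0.6033.
Geometric mean = √(0.6900 × 0.6033) = 0.6452.
HTMT = 0.2350 / 0.6452 = 0.364.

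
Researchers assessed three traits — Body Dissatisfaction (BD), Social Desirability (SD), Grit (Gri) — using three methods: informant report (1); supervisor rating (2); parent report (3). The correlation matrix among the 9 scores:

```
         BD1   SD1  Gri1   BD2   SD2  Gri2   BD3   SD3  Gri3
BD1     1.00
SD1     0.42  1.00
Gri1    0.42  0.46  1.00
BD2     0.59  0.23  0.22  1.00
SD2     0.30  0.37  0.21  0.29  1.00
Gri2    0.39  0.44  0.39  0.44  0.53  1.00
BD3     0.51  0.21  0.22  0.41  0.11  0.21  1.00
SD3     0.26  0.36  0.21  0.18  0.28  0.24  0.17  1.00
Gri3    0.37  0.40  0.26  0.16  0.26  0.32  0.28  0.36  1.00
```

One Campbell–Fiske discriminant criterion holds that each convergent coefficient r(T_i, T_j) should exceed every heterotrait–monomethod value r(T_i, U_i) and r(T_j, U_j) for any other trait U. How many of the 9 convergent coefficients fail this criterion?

Convergent coefficients and their comparison sets:
BD (methods 1·2): 0.59 vs {0.42, 0.29, 0.42, 0.44} → pass.
BD (methods 1·3): 0.51 vs {0.42, 0.17, 0.42, 0.28} → pass.
BD (methods 2·3): 0.41 vs {0.29, 0.17, 0.44, 0.28} → fail.
SD (methods 1·2): 0.37 vs {0.42, 0.29, 0.46, 0.53} → fail.
SD (methods 1·3): 0.36 vs {0.42, 0.17, 0.46, 0.36} → fail.
SD (methods 2·3): 0.28 vs {0.29, 0.17, 0.53, 0.36} → fail.
Gri (methods 1·2): 0.39 vs {0.42, 0.44, 0.46, 0.53} → fail.
Gri (methods 1·3): 0.26 vs {0.42, 0.28, 0.46, 0.36} → fail.
Gri (methods 2·3): 0.32 vs {0.44, 0.28, 0.53, 0.36} → fail.
7 of 9 fail.

7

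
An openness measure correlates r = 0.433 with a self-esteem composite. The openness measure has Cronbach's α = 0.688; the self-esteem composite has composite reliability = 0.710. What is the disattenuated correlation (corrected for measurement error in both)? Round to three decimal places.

r_true = r_obs / √(r_xx · r_yy) = 0.433 / √(0.688 × 0.710) = 0.433 / √0.488480 = 0.433 / 0.6989 ≈ 0.620.

0.620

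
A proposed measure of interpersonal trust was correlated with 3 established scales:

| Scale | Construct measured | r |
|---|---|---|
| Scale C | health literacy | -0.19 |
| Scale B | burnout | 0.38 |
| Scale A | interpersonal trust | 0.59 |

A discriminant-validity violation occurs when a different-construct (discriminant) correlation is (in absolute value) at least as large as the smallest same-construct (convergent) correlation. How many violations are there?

Convergent (same construct = interpersonal trust): Scale A.
Smallest convergent = 0.59. Discriminant |r|: 0.19, 0.38; count ≥ 0.59 → 0.

0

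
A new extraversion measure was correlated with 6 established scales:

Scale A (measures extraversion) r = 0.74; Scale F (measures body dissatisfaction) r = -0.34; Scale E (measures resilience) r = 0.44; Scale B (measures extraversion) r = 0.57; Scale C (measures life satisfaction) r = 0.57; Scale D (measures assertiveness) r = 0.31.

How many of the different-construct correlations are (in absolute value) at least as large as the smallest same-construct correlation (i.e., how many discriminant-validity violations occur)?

1

Convergent (same construct = extraversion): Scale A, Scale B.
Smallest convergent = 0.57. Discriminant |r|: 0.34, 0.44, 0.57, 0.31; count ≥ 0.57 → 1.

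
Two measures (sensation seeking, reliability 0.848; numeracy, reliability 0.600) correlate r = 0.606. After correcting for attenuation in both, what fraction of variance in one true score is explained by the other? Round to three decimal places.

0.722

Disattenuated r = 0.606 / √(0.848 × 0.600) = 0.606 / 0.7133 = 0.8496.
Shared true-score variance = 0.8496² = 0.7218 ≈ 0.722.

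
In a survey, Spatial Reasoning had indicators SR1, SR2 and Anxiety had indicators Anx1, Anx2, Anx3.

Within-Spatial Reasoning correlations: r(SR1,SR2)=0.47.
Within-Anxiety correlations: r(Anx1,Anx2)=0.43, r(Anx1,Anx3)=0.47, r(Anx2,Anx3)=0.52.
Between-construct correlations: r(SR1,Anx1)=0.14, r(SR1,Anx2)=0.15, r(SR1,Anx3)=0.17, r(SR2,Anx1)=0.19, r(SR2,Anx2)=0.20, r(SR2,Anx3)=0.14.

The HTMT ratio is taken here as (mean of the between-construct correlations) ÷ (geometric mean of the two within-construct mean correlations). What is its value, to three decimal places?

Between-construct mean = 0.99/6 = 0.1650.
Mean within-SR = 0.47/1 = 0.4700; mean within-Anx = 1.42/3 = 0.4733.
Geometric mean = √(0.4700 × 0.4733) = 0.4716.
HTMT = 0.1650 / 0.4716 = 0.350.

0.350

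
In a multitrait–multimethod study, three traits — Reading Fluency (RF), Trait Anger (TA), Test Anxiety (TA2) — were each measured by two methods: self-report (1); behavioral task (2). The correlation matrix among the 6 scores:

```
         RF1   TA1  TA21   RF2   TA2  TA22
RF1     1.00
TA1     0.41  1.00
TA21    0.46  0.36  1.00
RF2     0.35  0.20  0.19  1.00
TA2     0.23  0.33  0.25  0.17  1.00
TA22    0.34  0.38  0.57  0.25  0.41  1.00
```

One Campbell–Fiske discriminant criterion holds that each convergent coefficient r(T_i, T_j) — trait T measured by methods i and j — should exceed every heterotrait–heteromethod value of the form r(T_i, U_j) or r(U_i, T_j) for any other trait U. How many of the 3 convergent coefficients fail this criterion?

1

Convergent coefficients and their comparison sets:
RF (methods 1·2): 0.35 vs {0.23, 0.20, 0.34, 0.19} → pass.
TA (methods 1·2): 0.33 vs {0.20, 0.23, 0.38, 0.25} → fail.
TA2 (methods 1·2): 0.57 vs {0.19, 0.34, 0.25, 0.38} → pass.
1 of 3 fail.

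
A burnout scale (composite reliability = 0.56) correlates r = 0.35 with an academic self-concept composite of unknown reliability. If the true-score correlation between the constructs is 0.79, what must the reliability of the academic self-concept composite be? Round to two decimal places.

0.35

r_true = r_obs / √(r_xx · r_yy) ⇒ 0.79 = 0.35 / √(0.56 · r_yy).
√(0.56 · r_yy) = 0.35 / 0.79 = 0.4430; 0.56 · r_yy = 0.1962; r_yy = 0.1962 / 0.56 ≈ 0.35.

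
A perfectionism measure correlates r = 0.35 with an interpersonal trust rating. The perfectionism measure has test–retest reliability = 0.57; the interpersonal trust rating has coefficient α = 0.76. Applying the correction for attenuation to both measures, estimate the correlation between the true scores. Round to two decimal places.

r_true = r_obs / √(r_xx · r_yy) = 0.35 / √(0.57 × 0.76) = 0.35 / √0.4332 = 0.35 / 0.6582 ≈ 0.53.

0.53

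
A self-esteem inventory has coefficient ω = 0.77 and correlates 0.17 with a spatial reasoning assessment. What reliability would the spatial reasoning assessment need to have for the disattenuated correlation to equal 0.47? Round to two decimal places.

r_true = r_obs / √(r_xx · r_yy) ⇒ 0.47 = 0.17 / √(0.77 · r_yy).
√(0.77 · r_yy) = 0.17 / 0.47 = 0.3617; 0.77 · r_yy = 0.1308; r_yy = 0.1308 / 0.77 ≈ 0.17.

0.17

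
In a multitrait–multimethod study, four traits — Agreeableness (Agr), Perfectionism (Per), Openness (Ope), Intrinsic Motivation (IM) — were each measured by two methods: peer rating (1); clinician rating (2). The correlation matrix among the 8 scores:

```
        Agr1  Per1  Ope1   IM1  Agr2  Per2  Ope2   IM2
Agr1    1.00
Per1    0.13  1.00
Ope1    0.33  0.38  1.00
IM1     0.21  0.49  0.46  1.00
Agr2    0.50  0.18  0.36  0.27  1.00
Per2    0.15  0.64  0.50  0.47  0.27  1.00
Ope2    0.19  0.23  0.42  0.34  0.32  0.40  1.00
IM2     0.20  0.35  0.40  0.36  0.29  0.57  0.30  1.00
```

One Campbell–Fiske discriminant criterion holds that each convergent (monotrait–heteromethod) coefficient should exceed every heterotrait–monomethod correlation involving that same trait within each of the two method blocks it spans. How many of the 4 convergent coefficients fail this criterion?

2

Checking each validity diagonal entry against its comparison values:
Agr (methods 1·2): 0.50 vs {0.13, 0.27, 0.33, 0.32, 0.21, 0.29} → pass.
Per (methods 1·2): 0.64 vs {0.13, 0.27, 0.38, 0.40, 0.49, 0.57} → pass.
Ope (methods 1·2): 0.42 vs {0.33, 0.32, 0.38, 0.40, 0.46, 0.30} → fail.
IM (methods 1·2): 0.36 vs {0.21, 0.29, 0.49, 0.57, 0.46, 0.30} → fail.
2 of 4 fail.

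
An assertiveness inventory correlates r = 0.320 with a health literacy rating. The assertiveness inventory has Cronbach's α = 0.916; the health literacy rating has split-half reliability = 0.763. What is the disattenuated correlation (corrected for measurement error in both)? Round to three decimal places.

0.383

r_true = r_obs / √(r_xx · r_yy) = 0.320 / √(0.916 × 0.763) = 0.320 / √0.698908 = 0.320 / 0.8360 ≈ 0.383.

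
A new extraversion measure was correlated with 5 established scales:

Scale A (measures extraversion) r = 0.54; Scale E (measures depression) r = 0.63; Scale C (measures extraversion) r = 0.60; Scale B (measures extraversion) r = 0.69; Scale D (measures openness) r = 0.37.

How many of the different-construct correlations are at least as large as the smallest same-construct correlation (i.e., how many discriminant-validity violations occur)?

Convergent (same construct = extraversion): Scale A, Scale C, Scale B.
Smallest convergent = 0.54. Discriminant values: 0.63, 0.37; count ≥ 0.54 → 1.

1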